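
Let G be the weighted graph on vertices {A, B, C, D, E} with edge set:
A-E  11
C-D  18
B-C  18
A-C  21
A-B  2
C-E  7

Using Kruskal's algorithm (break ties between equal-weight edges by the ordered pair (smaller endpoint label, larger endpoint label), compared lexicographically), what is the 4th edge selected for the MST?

Kruskal: consider edges lightest-first.
A-B (2): add. Components now {A,B} {C} {D} {E}
C-E (7): add. Components now {A,B} {C,E} {D}
A-E (11): add. Components now {A,B,C,E} {D}
B-C (18): skip — B and C already connected.
C-D (18): add. Components now {A,B,C,D,E}
The 4th edge added is C-D.

C-D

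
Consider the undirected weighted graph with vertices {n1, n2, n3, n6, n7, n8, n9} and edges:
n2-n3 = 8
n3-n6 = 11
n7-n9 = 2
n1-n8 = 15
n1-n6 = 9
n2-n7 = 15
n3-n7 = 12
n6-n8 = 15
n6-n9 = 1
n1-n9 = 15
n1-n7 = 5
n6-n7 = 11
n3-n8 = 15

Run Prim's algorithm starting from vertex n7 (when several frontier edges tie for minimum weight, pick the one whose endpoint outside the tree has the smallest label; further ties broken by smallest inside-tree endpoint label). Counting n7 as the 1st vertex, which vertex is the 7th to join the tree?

n8

Prim, starting at n7.
Step 1: frontier [n7-n9 2, n1-n7 5, n6-n7 11, n3-n7 12, n2-n7 15] → take n7-n9 (2); add n9.
Step 2: frontier [n1-n7 5, n6-n7 11, n3-n7 12, n2-n7 15, n6-n9 1, n1-n9 15] → take n6-n9 (1); add n6.
Step 3: frontier [n1-n6 9, n3-n6 11, n6-n8 15, n1-n7 5, n3-n7 12, n2-n7 15, n1-n9 15] → take n1-n7 (5); add n1.
Step 4: frontier [n1-n8 15, n3-n6 11, n6-n8 15, n3-n7 12, n2-n7 15] → take n3-n6 (11); add n3.
Step 5: frontier [n1-n8 15, n2-n3 8, n3-n8 15, n6-n8 15, n2-n7 15] → take n2-n3 (8); add n2.
Step 6: frontier [n1-n8 15, n3-n8 15, n6-n8 15] → take n1-n8 (15); add n8.
Vertex order: n7, n9, n6, n1, n3, n2, n8. The 7th vertex is n8.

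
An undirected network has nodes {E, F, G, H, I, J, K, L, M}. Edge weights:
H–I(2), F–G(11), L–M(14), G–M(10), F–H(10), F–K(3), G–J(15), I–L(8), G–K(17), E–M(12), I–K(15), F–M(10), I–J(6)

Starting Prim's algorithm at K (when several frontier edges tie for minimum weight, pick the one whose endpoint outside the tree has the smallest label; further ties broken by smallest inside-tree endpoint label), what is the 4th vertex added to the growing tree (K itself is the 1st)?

Prim, starting at K.
Step 1: cheapest edge leaving the tree is F–K (3); add F.
Step 2: cheapest edge leaving the tree is F–H (10); add H.
Step 3: cheapest edge leaving the tree is H–I (2); add I.
Step 4: cheapest edge leaving the tree is I–J (6); add J.
Step 5: cheapest edge leaving the tree is I–L (8); add L.
Step 6: cheapest edge leaving the tree is F–M (10); add M.
Step 7: cheapest edge leaving the tree is G–M (10); add G.
Step 8: cheapest edge leaving the tree is E–M (12); add E.
Vertex order: K, F, H, I, J, L, M, G, E. The 4th vertex is I.

I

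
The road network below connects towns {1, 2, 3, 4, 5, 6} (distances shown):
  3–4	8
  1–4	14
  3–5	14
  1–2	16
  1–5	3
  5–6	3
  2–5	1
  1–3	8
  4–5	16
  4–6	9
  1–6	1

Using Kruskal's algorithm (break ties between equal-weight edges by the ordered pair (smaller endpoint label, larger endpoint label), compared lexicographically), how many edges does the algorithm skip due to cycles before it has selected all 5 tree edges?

1

Kruskal: consider edges lightest-first.
1–6 (1): add. Components now {1,6} {2} {3} {4} {5}
2–5 (1): add. Components now {1,6} {2,5} {3} {4}
1–5 (3): add. Components now {1,2,5,6} {3} {4}
5–6 (3): skip — 5 and 6 already connected.
1–3 (8): add. Components now {1,2,3,5,6} {4}
3–4 (8): add. Components now {1,2,3,4,5,6}
Edges rejected before the tree was complete: 1.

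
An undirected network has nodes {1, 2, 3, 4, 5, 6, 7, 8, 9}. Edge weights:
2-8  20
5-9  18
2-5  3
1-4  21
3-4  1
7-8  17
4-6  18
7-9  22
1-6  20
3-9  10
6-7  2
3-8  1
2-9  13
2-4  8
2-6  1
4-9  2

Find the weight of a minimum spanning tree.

38

Grow the tree from 2 using Prim:
Step 1: cheapest edge leaving the tree is 2-6 (1); add 6.
Step 2: cheapest edge leaving the tree is 6-7 (2); add 7.
Step 3: cheapest edge leaving the tree is 2-5 (3); add 5.
Step 4: cheapest edge leaving the tree is 2-4 (8); add 4.
Step 5: cheapest edge leaving the tree is 3-4 (1); add 3.
Step 6: cheapest edge leaving the tree is 3-8 (1); add 8.
Step 7: cheapest edge leaving the tree is 4-9 (2); add 9.
Step 8: cheapest edge leaving the tree is 1-6 (20); add 1.
MST edges: 2-6, 6-7, 2-5, 2-4, 3-4, 3-8, 4-9, 1-6; total weight 1+2+3+8+1+1+2+20 = 38.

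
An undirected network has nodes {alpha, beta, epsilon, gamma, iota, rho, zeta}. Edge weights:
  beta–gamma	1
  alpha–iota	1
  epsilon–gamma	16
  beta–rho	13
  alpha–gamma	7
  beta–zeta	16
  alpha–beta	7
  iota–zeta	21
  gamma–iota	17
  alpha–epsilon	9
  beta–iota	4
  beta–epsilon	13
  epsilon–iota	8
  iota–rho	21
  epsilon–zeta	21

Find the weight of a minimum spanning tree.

43

Kruskal: consider edges lightest-first.
alpha–iota (1): add. Components now {beta} {gamma} {rho} {alpha,iota} {epsilon} {zeta}
beta–gamma (1): add. Components now {beta,gamma} {rho} {alpha,iota} {epsilon} {zeta}
beta–iota (4): add. Components now {alpha,beta,gamma,iota} {rho} {epsilon} {zeta}
alpha–beta (7): skip — beta and alpha already connected.
alpha–gamma (7): skip — gamma and alpha already connected.
epsilon–iota (8): add. Components now {alpha,beta,epsilon,gamma,iota} {rho} {zeta}
alpha–epsilon (9): skip — alpha and epsilon already connected.
beta–epsilon (13): skip — beta and epsilon already connected.
beta–rho (13): add. Components now {alpha,beta,epsilon,gamma,iota,rho} {zeta}
beta–zeta (16): add. Components now {alpha,beta,epsilon,gamma,iota,rho,zeta}
MST edges: alpha–iota, beta–gamma, beta–iota, epsilon–iota, beta–rho, beta–zeta; total weight 1+1+4+8+13+16 = 43.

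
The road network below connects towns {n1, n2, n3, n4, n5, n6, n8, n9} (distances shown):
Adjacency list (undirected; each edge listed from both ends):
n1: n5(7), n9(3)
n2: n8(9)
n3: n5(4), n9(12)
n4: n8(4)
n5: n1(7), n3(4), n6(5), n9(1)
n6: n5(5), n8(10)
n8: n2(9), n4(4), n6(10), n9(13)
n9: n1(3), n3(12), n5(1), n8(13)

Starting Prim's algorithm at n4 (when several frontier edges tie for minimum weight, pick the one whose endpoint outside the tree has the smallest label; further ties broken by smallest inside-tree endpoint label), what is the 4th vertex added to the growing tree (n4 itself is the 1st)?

Grow the tree from n4 using Prim:
Step 1: cheapest edge leaving the tree is n4-n8 (4); add n8.
Step 2: cheapest edge leaving the tree is n2-n8 (9); add n2.
Step 3: cheapest edge leaving the tree is n6-n8 (10); add n6.
Step 4: cheapest edge leaving the tree is n5-n6 (5); add n5.
Step 5: cheapest edge leaving the tree is n5-n9 (1); add n9.
Step 6: cheapest edge leaving the tree is n1-n9 (3); add n1.
Step 7: cheapest edge leaving the tree is n3-n5 (4); add n3.
Vertex order: n4, n8, n2, n6, n5, n9, n1, n3. The 4th vertex is n6.

n6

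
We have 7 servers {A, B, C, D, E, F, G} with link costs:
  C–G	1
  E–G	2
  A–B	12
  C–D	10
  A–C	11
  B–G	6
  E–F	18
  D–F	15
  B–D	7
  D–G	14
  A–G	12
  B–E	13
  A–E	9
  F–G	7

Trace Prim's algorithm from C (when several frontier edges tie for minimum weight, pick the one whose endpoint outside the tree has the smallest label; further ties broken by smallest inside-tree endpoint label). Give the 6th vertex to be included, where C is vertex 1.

F

Prim, starting at C.
Step 1: cheapest edge leaving the tree is C–G (1); add G.
Step 2: cheapest edge leaving the tree is E–G (2); add E.
Step 3: cheapest edge leaving the tree is B–G (6); add B.
Step 4: cheapest edge leaving the tree is B–D (7); add D.
Step 5: cheapest edge leaving the tree is F–G (7); add F.
Step 6: cheapest edge leaving the tree is A–E (9); add A.
Vertex order: C, G, E, B, D, F, A. The 6th vertex is F.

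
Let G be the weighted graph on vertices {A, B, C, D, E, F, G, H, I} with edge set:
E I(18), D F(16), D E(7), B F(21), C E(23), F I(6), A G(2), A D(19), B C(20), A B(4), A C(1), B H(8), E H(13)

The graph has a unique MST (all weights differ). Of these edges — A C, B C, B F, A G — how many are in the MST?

Kruskal: consider edges lightest-first.
A C (1): add — endpoints in different components.
A G (2): add — endpoints in different components.
A B (4): add — endpoints in different components.
F I (6): add — endpoints in different components.
D E (7): add — endpoints in different components.
B H (8): add — endpoints in different components.
E H (13): add — endpoints in different components.
D F (16): add — endpoints in different components.
MST edge set: {A C, A G, A B, F I, D E, B H, E H, D F}.
Of the listed edges, {A C, A G} are in the MST → 2.

2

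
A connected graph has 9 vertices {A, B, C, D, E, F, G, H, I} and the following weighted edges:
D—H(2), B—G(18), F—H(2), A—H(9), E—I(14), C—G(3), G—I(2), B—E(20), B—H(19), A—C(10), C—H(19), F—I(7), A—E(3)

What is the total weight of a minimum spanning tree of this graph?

46

Prim's algorithm from G:
Step 1: cheapest edge leaving the tree is G—I (2); add I.
Step 2: cheapest edge leaving the tree is C—G (3); add C.
Step 3: cheapest edge leaving the tree is F—I (7); add F.
Step 4: cheapest edge leaving the tree is F—H (2); add H.
Step 5: cheapest edge leaving the tree is D—H (2); add D.
Step 6: cheapest edge leaving the tree is A—H (9); add A.
Step 7: cheapest edge leaving the tree is A—E (3); add E.
Step 8: cheapest edge leaving the tree is B—G (18); add B.
MST edges: G—I, C—G, F—I, F—H, D—H, A—H, A—E, B—G; total weight 2+3+7+2+2+9+3+18 = 46.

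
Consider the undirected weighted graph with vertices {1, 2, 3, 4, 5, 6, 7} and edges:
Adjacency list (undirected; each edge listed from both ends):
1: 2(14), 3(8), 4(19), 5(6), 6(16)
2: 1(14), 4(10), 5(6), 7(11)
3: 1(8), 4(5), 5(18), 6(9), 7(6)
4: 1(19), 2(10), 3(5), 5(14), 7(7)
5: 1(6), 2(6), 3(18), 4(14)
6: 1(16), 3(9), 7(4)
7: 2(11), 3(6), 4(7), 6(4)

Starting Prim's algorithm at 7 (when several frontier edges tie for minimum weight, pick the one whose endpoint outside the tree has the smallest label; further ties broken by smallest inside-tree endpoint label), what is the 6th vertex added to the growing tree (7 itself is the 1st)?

5

Grow the tree from 7 using Prim:
Step 1: cheapest edge leaving the tree is 6–7 (4); add 6.
Step 2: cheapest edge leaving the tree is 3–7 (6); add 3.
Step 3: cheapest edge leaving the tree is 3–4 (5); add 4.
Step 4: cheapest edge leaving the tree is 1–3 (8); add 1.
Step 5: cheapest edge leaving the tree is 1–5 (6); add 5.
Step 6: cheapest edge leaving the tree is 2–5 (6); add 2.
Vertex order: 7, 6, 3, 4, 1, 5, 2. The 6th vertex is 5.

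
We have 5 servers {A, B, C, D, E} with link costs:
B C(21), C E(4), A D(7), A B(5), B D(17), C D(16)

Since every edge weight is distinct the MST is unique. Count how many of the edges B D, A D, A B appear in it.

2

Sort edges by weight, then run Kruskal:
C E (4): add — endpoints in different components.
A B (5): add — endpoints in different components.
A D (7): add — endpoints in different components.
C D (16): add — endpoints in different components.
MST edge set: {C E, A B, A D, C D}.
Of the listed edges, {A D, A B} are in the MST → 2.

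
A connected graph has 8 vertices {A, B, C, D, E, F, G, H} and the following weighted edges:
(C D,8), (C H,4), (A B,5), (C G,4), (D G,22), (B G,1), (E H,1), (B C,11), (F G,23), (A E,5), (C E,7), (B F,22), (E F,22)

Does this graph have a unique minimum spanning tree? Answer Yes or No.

No

Kruskal's algorithm — process edges by increasing weight (ties by edge label):
B G (1): add — endpoints in different components.
E H (1): add — endpoints in different components.
C G (4): add — endpoints in different components.
C H (4): add — endpoints in different components.
A B (5): add — endpoints in different components.
A E (5): skip — A and E already connected.
C E (7): skip — C and E already connected.
C D (8): add — endpoints in different components.
B C (11): skip — B and C already connected.
B F (22): add — endpoints in different components.
Non-tree edge A E has weight 5, equal to the heaviest edge on its tree cycle — swapping gives another MST of the same weight. Not unique.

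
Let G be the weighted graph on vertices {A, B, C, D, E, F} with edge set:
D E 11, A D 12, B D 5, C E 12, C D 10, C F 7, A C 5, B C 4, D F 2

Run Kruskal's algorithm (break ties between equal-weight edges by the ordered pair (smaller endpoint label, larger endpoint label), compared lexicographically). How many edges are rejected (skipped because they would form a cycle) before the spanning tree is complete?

2

Kruskal: consider edges lightest-first.
D F (2): add — endpoints in different components.
B C (4): add — endpoints in different components.
A C (5): add — endpoints in different components.
B D (5): add — endpoints in different components.
C F (7): skip — C and F already connected.
C D (10): skip — C and D already connected.
D E (11): add — endpoints in different components.
Edges rejected before the tree was complete: 2.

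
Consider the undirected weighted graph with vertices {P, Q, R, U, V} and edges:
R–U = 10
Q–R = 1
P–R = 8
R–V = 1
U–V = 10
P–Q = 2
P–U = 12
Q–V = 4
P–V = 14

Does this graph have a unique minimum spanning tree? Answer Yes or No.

Kruskal: consider edges lightest-first.
Q–R (1): add. Components now {Q,R} {V} {U} {P}
R–V (1): add. Components now {Q,R,V} {U} {P}
P–Q (2): add. Components now {P,Q,R,V} {U}
Q–V (4): skip — Q and V already connected.
P–R (8): skip — R and P already connected.
R–U (10): add. Components now {P,Q,R,U,V}
Non-tree edge U–V has weight 10, equal to the heaviest edge on its tree cycle — swapping gives another MST of the same weight. Not unique.

No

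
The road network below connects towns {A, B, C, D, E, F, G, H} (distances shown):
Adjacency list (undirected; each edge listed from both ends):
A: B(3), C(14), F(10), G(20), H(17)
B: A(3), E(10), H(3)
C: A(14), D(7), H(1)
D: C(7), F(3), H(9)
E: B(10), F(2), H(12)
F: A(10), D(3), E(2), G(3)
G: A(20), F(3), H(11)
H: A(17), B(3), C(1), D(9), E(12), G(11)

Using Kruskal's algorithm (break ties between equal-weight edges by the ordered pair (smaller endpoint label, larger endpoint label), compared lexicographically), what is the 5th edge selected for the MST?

D-F

Sort edges by weight, then run Kruskal:
C H (1): add — endpoints in different components.
E F (2): add — endpoints in different components.
A B (3): add — endpoints in different components.
B H (3): add — endpoints in different components.
D F (3): add — endpoints in different components.
F G (3): add — endpoints in different components.
C D (7): add — endpoints in different components.
The 5th edge added is D F.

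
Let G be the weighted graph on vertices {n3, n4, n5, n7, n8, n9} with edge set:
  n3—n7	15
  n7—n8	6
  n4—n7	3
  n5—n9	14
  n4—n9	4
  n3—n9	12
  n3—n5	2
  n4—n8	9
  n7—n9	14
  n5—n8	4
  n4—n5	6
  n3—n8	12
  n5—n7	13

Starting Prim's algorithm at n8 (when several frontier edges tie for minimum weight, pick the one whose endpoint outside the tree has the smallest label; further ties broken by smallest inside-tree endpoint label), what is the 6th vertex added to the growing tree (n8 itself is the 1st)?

n9

Prim's algorithm from n8:
Step 1: frontier [n5—n8 4, n7—n8 6, n4—n8 9, n3—n8 12] → take n5—n8 (4); add n5.
Step 2: frontier [n3—n5 2, n4—n5 6, n5—n7 13, n5—n9 14, n7—n8 6, n4—n8 9, n3—n8 12] → take n3—n5 (2); add n3.
Step 3: frontier [n3—n9 12, n3—n7 15, n4—n5 6, n5—n7 13, n5—n9 14, n7—n8 6, n4—n8 9] → take n4—n5 (6); add n4.
Step 4: frontier [n3—n9 12, n3—n7 15, n4—n7 3, n4—n9 4, n5—n7 13, n5—n9 14, n7—n8 6] → take n4—n7 (3); add n7.
Step 5: frontier [n3—n9 12, n4—n9 4, n5—n9 14, n7—n9 14] → take n4—n9 (4); add n9.
Vertex order: n8, n5, n3, n4, n7, n9. The 6th vertex is n9.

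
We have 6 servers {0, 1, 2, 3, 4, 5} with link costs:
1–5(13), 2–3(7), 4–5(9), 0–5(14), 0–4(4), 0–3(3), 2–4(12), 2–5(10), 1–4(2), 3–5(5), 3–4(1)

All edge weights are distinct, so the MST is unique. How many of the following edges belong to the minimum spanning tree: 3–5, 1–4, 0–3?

Sort edges by weight, then run Kruskal:
3–4 (1): add — endpoints in different components.
1–4 (2): add — endpoints in different components.
0–3 (3): add — endpoints in different components.
0–4 (4): skip — 0 and 4 already connected.
3–5 (5): add — endpoints in different components.
2–3 (7): add — endpoints in different components.
MST edge set: {3–4, 1–4, 0–3, 3–5, 2–3}.
Of the listed edges, {3–5, 1–4, 0–3} are in the MST → 3.

3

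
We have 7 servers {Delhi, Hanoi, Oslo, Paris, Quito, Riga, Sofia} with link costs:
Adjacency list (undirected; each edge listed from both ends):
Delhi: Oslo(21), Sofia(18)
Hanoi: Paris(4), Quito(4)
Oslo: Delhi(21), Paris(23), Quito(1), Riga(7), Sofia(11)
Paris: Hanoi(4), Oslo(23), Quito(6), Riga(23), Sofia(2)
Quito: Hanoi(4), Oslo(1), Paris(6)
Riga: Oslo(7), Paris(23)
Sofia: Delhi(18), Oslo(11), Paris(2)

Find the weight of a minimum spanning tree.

Kruskal's algorithm — process edges by increasing weight (ties by edge label):
Oslo–Quito (1): add. Components now {Oslo,Quito} {Delhi} {Hanoi} {Sofia} {Riga} {Paris}
Paris–Sofia (2): add. Components now {Oslo,Quito} {Delhi} {Hanoi} {Paris,Sofia} {Riga}
Hanoi–Paris (4): add. Components now {Oslo,Quito} {Delhi} {Hanoi,Paris,Sofia} {Riga}
Hanoi–Quito (4): add. Components now {Hanoi,Oslo,Paris,Quito,Sofia} {Delhi} {Riga}
Paris–Quito (6): skip — Quito and Paris already connected.
Oslo–Riga (7): add. Components now {Hanoi,Oslo,Paris,Quito,Riga,Sofia} {Delhi}
Oslo–Sofia (11): skip — Oslo and Sofia already connected.
Delhi–Sofia (18): add. Components now {Delhi,Hanoi,Oslo,Paris,Quito,Riga,Sofia}
MST edges: Oslo–Quito, Paris–Sofia, Hanoi–Paris, Hanoi–Quito, Oslo–Riga, Delhi–Sofia; total weight 1+2+4+4+7+18 = 36.

36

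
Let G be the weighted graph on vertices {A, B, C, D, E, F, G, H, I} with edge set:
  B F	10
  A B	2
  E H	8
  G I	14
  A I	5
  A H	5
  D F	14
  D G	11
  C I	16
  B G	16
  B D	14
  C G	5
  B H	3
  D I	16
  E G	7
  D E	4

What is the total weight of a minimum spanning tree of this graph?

44

Sort edges by weight, then run Kruskal:
A B (2): add — endpoints in different components.
B H (3): add — endpoints in different components.
D E (4): add — endpoints in different components.
A H (5): skip — A and H already connected.
A I (5): add — endpoints in different components.
C G (5): add — endpoints in different components.
E G (7): add — endpoints in different components.
E H (8): add — endpoints in different components.
B F (10): add — endpoints in different components.
MST edges: A B, B H, D E, A I, C G, E G, E H, B F; total weight 2+3+4+5+5+7+8+10 = 44.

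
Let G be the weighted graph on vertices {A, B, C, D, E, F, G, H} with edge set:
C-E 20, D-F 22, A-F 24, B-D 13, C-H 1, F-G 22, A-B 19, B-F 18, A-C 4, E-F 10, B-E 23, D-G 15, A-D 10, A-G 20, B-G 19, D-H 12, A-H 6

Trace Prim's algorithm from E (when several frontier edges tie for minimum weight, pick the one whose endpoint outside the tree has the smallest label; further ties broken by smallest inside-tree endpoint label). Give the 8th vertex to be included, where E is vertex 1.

G

Grow the tree from E using Prim:
Step 1: cheapest edge leaving the tree is E-F (10); add F.
Step 2: cheapest edge leaving the tree is B-F (18); add B.
Step 3: cheapest edge leaving the tree is B-D (13); add D.
Step 4: cheapest edge leaving the tree is A-D (10); add A.
Step 5: cheapest edge leaving the tree is A-C (4); add C.
Step 6: cheapest edge leaving the tree is C-H (1); add H.
Step 7: cheapest edge leaving the tree is D-G (15); add G.
Vertex order: E, F, B, D, A, C, H, G. The 8th vertex is G.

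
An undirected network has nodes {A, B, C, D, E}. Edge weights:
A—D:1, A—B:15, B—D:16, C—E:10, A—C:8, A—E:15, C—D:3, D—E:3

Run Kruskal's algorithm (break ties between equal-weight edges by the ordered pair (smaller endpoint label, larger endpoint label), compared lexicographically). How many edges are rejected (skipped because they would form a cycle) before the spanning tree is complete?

Kruskal's algorithm — process edges by increasing weight (ties by edge label):
A—D (1): add — endpoints in different components.
C—D (3): add — endpoints in different components.
D—E (3): add — endpoints in different components.
A—C (8): skip — A and C already connected.
C—E (10): skip — C and E already connected.
A—B (15): add — endpoints in different components.
Edges rejected before the tree was complete: 2.

2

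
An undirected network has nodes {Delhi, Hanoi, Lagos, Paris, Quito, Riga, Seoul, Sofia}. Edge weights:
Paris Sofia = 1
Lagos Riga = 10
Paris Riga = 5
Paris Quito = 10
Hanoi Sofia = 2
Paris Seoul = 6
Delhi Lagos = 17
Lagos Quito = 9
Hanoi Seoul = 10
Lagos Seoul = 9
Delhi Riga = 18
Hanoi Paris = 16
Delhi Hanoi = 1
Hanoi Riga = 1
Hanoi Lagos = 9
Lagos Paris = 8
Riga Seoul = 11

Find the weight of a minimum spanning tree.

28

Sort edges by weight, then run Kruskal:
Delhi Hanoi (1): add — endpoints in different components.
Hanoi Riga (1): add — endpoints in different components.
Paris Sofia (1): add — endpoints in different components.
Hanoi Sofia (2): add — endpoints in different components.
Paris Riga (5): skip — Riga and Paris already connected.
Paris Seoul (6): add — endpoints in different components.
Lagos Paris (8): add — endpoints in different components.
Hanoi Lagos (9): skip — Hanoi and Lagos already connected.
Lagos Quito (9): add — endpoints in different components.
MST edges: Delhi Hanoi, Hanoi Riga, Paris Sofia, Hanoi Sofia, Paris Seoul, Lagos Paris, Lagos Quito; total weight 1+1+1+2+6+8+9 = 28.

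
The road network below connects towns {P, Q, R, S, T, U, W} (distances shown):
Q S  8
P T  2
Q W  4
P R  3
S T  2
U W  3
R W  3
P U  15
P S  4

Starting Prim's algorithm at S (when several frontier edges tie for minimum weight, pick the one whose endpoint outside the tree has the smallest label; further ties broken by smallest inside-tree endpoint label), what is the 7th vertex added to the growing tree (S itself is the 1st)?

Prim, starting at S.
Step 1: cheapest edge leaving the tree is S T (2); add T.
Step 2: cheapest edge leaving the tree is P T (2); add P.
Step 3: cheapest edge leaving the tree is P R (3); add R.
Step 4: cheapest edge leaving the tree is R W (3); add W.
Step 5: cheapest edge leaving the tree is U W (3); add U.
Step 6: cheapest edge leaving the tree is Q W (4); add Q.
Vertex order: S, T, P, R, W, U, Q. The 7th vertex is Q.

Q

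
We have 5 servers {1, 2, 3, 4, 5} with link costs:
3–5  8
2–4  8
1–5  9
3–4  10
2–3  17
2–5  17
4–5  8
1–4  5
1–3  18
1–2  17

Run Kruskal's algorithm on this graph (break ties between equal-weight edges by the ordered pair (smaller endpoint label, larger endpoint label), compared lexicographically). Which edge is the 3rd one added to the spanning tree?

3-5

Kruskal: consider edges lightest-first.
1–4 (5): add — endpoints in different components.
2–4 (8): add — endpoints in different components.
3–5 (8): add — endpoints in different components.
4–5 (8): add — endpoints in different components.
The 3rd edge added is 3–5.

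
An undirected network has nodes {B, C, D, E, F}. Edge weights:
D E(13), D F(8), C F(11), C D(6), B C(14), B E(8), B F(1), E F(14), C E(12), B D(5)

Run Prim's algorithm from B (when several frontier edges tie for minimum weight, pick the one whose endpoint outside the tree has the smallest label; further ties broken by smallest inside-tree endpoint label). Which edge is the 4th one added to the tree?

Prim's algorithm from B:
Step 1: cheapest edge leaving the tree is B F (1); add F.
Step 2: cheapest edge leaving the tree is B D (5); add D.
Step 3: cheapest edge leaving the tree is C D (6); add C.
Step 4: cheapest edge leaving the tree is B E (8); add E.
The 4th edge added is B E.

B-E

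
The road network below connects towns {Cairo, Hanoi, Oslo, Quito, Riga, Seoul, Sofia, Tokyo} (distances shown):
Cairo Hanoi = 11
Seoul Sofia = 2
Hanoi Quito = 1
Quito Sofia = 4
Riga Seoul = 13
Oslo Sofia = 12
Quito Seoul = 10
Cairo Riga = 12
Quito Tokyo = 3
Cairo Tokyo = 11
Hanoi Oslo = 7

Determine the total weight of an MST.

Kruskal's algorithm — process edges by increasing weight (ties by edge label):
Hanoi Quito (1): add — endpoints in different components.
Seoul Sofia (2): add — endpoints in different components.
Quito Tokyo (3): add — endpoints in different components.
Quito Sofia (4): add — endpoints in different components.
Hanoi Oslo (7): add — endpoints in different components.
Quito Seoul (10): skip — Seoul and Quito already connected.
Cairo Hanoi (11): add — endpoints in different components.
Cairo Tokyo (11): skip — Tokyo and Cairo already connected.
Cairo Riga (12): add — endpoints in different components.
MST edges: Hanoi Quito, Seoul Sofia, Quito Tokyo, Quito Sofia, Hanoi Oslo, Cairo Hanoi, Cairo Riga; total weight 1+2+3+4+7+11+12 = 40.

40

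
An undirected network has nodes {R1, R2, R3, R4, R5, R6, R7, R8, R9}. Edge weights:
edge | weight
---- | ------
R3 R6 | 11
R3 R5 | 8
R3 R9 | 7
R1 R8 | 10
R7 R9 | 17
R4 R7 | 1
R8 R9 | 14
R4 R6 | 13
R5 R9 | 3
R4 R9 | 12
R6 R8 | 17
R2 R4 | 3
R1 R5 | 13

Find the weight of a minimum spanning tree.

60

Grow the tree from R1 using Prim:
Step 1: cheapest edge leaving the tree is R1 R8 (10); add R8.
Step 2: cheapest edge leaving the tree is R1 R5 (13); add R5.
Step 3: cheapest edge leaving the tree is R5 R9 (3); add R9.
Step 4: cheapest edge leaving the tree is R3 R9 (7); add R3.
Step 5: cheapest edge leaving the tree is R3 R6 (11); add R6.
Step 6: cheapest edge leaving the tree is R4 R9 (12); add R4.
Step 7: cheapest edge leaving the tree is R4 R7 (1); add R7.
Step 8: cheapest edge leaving the tree is R2 R4 (3); add R2.
MST edges: R1 R8, R1 R5, R5 R9, R3 R9, R3 R6, R4 R9, R4 R7, R2 R4; total weight 10+13+3+7+11+12+1+3 = 60.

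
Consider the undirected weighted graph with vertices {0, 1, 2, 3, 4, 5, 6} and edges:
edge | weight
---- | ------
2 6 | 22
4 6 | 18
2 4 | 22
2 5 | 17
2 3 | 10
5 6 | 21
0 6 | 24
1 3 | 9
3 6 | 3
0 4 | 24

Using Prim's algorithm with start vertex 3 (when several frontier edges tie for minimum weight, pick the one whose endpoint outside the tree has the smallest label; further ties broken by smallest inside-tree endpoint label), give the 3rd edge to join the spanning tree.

Grow the tree from 3 using Prim:
Step 1: frontier [3 6 3, 1 3 9, 2 3 10] → take 3 6 (3); add 6.
Step 2: frontier [1 3 9, 2 3 10, 4 6 18, 5 6 21, 2 6 22, 0 6 24] → take 1 3 (9); add 1.
Step 3: frontier [2 3 10, 4 6 18, 5 6 21, 2 6 22, 0 6 24] → take 2 3 (10); add 2.
Step 4: frontier [2 5 17, 2 4 22, 4 6 18, 5 6 21, 0 6 24] → take 2 5 (17); add 5.
Step 5: frontier [2 4 22, 4 6 18, 0 6 24] → take 4 6 (18); add 4.
Step 6: frontier [0 4 24, 0 6 24] → take 0 4 (24); add 0.
The 3rd edge added is 2 3.

2-3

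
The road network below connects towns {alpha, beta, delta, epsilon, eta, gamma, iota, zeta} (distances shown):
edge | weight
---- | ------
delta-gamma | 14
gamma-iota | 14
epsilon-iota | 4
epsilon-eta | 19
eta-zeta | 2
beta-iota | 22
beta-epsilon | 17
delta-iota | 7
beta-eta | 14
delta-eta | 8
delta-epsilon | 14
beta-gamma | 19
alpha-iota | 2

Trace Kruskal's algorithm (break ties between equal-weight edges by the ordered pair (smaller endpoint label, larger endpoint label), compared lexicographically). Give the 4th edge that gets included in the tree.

Kruskal's algorithm — process edges by increasing weight (ties by edge label):
alpha-iota (2): add — endpoints in different components.
eta-zeta (2): add — endpoints in different components.
epsilon-iota (4): add — endpoints in different components.
delta-iota (7): add — endpoints in different components.
delta-eta (8): add — endpoints in different components.
beta-eta (14): add — endpoints in different components.
delta-epsilon (14): skip — epsilon and delta already connected.
delta-gamma (14): add — endpoints in different components.
The 4th edge added is delta-iota.

delta-iota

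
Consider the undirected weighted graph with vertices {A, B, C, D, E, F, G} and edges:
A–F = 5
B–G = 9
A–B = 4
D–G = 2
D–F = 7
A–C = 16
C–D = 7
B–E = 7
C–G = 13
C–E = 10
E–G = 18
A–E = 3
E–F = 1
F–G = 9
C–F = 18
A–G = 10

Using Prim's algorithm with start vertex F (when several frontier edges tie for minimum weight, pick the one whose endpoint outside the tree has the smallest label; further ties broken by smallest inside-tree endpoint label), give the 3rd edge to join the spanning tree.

Prim's algorithm from F:
Step 1: cheapest edge leaving the tree is E–F (1); add E.
Step 2: cheapest edge leaving the tree is A–E (3); add A.
Step 3: cheapest edge leaving the tree is A–B (4); add B.
Step 4: cheapest edge leaving the tree is D–F (7); add D.
Step 5: cheapest edge leaving the tree is D–G (2); add G.
Step 6: cheapest edge leaving the tree is C–D (7); add C.
The 3rd edge added is A–B.

A-B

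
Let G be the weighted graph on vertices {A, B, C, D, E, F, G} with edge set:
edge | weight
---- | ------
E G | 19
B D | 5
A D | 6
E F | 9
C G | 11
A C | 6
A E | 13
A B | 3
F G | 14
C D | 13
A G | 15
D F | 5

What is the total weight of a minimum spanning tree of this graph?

Sort edges by weight, then run Kruskal:
A B (3): add — endpoints in different components.
B D (5): add — endpoints in different components.
D F (5): add — endpoints in different components.
A C (6): add — endpoints in different components.
A D (6): skip — A and D already connected.
E F (9): add — endpoints in different components.
C G (11): add — endpoints in different components.
MST edges: A B, B D, D F, A C, E F, C G; total weight 3+5+5+6+9+11 = 39.

39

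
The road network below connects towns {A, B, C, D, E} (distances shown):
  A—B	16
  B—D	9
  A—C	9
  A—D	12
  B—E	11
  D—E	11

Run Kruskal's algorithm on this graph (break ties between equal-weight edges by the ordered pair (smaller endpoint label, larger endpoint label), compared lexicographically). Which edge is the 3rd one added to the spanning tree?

Kruskal: consider edges lightest-first.
A—C (9): add. Components now {A,C} {B} {D} {E}
B—D (9): add. Components now {A,C} {B,D} {E}
B—E (11): add. Components now {A,C} {B,D,E}
D—E (11): skip — D and E already connected.
A—D (12): add. Components now {A,B,C,D,E}
The 3rd edge added is B—E.

B-E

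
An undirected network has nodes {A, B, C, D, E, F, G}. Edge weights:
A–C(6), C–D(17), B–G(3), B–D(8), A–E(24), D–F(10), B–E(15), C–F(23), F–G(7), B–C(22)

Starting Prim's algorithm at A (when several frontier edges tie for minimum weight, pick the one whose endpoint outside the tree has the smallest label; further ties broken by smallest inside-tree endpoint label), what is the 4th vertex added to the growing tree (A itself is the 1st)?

Prim, starting at A.
Step 1: frontier [A–C 6, A–E 24] → take A–C (6); add C.
Step 2: frontier [A–E 24, C–D 17, B–C 22, C–F 23] → take C–D (17); add D.
Step 3: frontier [A–E 24, B–C 22, C–F 23, B–D 8, D–F 10] → take B–D (8); add B.
Step 4: frontier [A–E 24, B–G 3, B–E 15, C–F 23, D–F 10] → take B–G (3); add G.
Step 5: frontier [A–E 24, B–E 15, C–F 23, D–F 10, F–G 7] → take F–G (7); add F.
Step 6: frontier [A–E 24, B–E 15] → take B–E (15); add E.
Vertex order: A, C, D, B, G, F, E. The 4th vertex is B.

B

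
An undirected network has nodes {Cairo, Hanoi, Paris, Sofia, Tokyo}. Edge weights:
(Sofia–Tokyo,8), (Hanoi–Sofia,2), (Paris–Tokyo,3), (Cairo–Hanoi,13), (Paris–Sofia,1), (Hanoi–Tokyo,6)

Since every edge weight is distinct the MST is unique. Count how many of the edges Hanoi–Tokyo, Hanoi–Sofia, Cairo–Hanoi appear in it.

2

Kruskal's algorithm — process edges by increasing weight (ties by edge label):
Paris–Sofia (1): add. Components now {Hanoi} {Cairo} {Paris,Sofia} {Tokyo}
Hanoi–Sofia (2): add. Components now {Hanoi,Paris,Sofia} {Cairo} {Tokyo}
Paris–Tokyo (3): add. Components now {Hanoi,Paris,Sofia,Tokyo} {Cairo}
Hanoi–Tokyo (6): skip — Hanoi and Tokyo already connected.
Sofia–Tokyo (8): skip — Sofia and Tokyo already connected.
Cairo–Hanoi (13): add. Components now {Cairo,Hanoi,Paris,Sofia,Tokyo}
MST edge set: {Paris–Sofia, Hanoi–Sofia, Paris–Tokyo, Cairo–Hanoi}.
Of the listed edges, {Hanoi–Sofia, Cairo–Hanoi} are in the MST → 2.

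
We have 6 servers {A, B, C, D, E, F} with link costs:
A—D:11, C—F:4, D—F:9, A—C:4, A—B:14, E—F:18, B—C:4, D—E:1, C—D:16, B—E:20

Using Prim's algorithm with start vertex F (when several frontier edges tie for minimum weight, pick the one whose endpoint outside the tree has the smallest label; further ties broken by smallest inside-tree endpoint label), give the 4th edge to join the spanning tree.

D-F

Prim's algorithm from F:
Step 1: cheapest edge leaving the tree is C—F (4); add C.
Step 2: cheapest edge leaving the tree is A—C (4); add A.
Step 3: cheapest edge leaving the tree is B—C (4); add B.
Step 4: cheapest edge leaving the tree is D—F (9); add D.
Step 5: cheapest edge leaving the tree is D—E (1); add E.
The 4th edge added is D—F.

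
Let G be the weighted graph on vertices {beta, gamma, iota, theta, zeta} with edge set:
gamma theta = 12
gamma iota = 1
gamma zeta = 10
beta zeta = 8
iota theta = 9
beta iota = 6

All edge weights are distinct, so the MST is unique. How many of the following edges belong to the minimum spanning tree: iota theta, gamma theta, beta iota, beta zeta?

3

Kruskal: consider edges lightest-first.
gamma iota (1): add — endpoints in different components.
beta iota (6): add — endpoints in different components.
beta zeta (8): add — endpoints in different components.
iota theta (9): add — endpoints in different components.
MST edge set: {gamma iota, beta iota, beta zeta, iota theta}.
Of the listed edges, {iota theta, beta iota, beta zeta} are in the MST → 3.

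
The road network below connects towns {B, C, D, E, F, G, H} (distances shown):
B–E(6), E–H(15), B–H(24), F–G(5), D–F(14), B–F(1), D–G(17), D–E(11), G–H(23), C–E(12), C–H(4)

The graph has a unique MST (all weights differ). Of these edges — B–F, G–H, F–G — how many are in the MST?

2

Kruskal: consider edges lightest-first.
B–F (1): add — endpoints in different components.
C–H (4): add — endpoints in different components.
F–G (5): add — endpoints in different components.
B–E (6): add — endpoints in different components.
D–E (11): add — endpoints in different components.
C–E (12): add — endpoints in different components.
MST edge set: {B–F, C–H, F–G, B–E, D–E, C–E}.
Of the listed edges, {B–F, F–G} are in the MST → 2.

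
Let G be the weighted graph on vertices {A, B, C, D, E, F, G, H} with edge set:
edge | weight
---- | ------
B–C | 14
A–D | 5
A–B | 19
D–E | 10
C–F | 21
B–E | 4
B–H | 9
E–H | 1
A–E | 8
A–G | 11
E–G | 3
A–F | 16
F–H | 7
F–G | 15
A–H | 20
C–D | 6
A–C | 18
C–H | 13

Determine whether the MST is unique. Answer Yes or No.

Kruskal's algorithm — process edges by increasing weight (ties by edge label):
E–H (1): add — endpoints in different components.
E–G (3): add — endpoints in different components.
B–E (4): add — endpoints in different components.
A–D (5): add — endpoints in different components.
C–D (6): add — endpoints in different components.
F–H (7): add — endpoints in different components.
A–E (8): add — endpoints in different components.
Every non-tree edge has weight strictly greater than the heaviest edge on the tree path between its endpoints, so the MST is unique.

Yes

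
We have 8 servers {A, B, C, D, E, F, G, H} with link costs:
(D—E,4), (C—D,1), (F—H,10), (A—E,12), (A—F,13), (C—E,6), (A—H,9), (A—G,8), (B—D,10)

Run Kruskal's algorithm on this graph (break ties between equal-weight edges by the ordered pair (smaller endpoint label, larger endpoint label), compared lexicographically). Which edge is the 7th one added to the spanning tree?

Kruskal's algorithm — process edges by increasing weight (ties by edge label):
C—D (1): add — endpoints in different components.
D—E (4): add — endpoints in different components.
C—E (6): skip — C and E already connected.
A—G (8): add — endpoints in different components.
A—H (9): add — endpoints in different components.
B—D (10): add — endpoints in different components.
F—H (10): add — endpoints in different components.
A—E (12): add — endpoints in different components.
The 7th edge added is A—E.

A-E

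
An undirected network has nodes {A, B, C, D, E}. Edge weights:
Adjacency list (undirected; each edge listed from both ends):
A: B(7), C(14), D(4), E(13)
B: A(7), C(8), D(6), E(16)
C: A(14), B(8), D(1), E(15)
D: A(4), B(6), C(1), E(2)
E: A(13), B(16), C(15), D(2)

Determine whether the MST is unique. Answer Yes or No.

Yes

Kruskal's algorithm — process edges by increasing weight (ties by edge label):
C-D (1): add — endpoints in different components.
D-E (2): add — endpoints in different components.
A-D (4): add — endpoints in different components.
B-D (6): add — endpoints in different components.
Every non-tree edge has weight strictly greater than the heaviest edge on the tree path between its endpoints, so the MST is unique.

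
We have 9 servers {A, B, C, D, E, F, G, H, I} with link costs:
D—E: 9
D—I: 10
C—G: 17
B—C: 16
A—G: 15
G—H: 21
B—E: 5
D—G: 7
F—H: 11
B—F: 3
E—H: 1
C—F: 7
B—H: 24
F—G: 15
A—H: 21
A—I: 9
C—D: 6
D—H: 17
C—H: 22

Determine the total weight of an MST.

Kruskal: consider edges lightest-first.
E—H (1): add — endpoints in different components.
B—F (3): add — endpoints in different components.
B—E (5): add — endpoints in different components.
C—D (6): add — endpoints in different components.
C—F (7): add — endpoints in different components.
D—G (7): add — endpoints in different components.
A—I (9): add — endpoints in different components.
D—E (9): skip — D and E already connected.
D—I (10): add — endpoints in different components.
MST edges: E—H, B—F, B—E, C—D, C—F, D—G, A—I, D—I; total weight 1+3+5+6+7+7+9+10 = 48.

48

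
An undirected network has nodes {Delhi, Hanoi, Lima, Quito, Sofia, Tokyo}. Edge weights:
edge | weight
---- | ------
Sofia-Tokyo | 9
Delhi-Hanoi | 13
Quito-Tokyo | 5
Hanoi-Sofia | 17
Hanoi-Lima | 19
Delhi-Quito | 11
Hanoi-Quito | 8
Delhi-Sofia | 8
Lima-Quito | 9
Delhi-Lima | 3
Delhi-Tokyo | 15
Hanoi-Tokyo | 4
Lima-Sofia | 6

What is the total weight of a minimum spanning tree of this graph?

27

Sort edges by weight, then run Kruskal:
Delhi-Lima (3): add. Components now {Sofia} {Quito} {Tokyo} {Delhi,Lima} {Hanoi}
Hanoi-Tokyo (4): add. Components now {Sofia} {Quito} {Hanoi,Tokyo} {Delhi,Lima}
Quito-Tokyo (5): add. Components now {Sofia} {Hanoi,Quito,Tokyo} {Delhi,Lima}
Lima-Sofia (6): add. Components now {Delhi,Lima,Sofia} {Hanoi,Quito,Tokyo}
Delhi-Sofia (8): skip — Sofia and Delhi already connected.
Hanoi-Quito (8): skip — Quito and Hanoi already connected.
Lima-Quito (9): add. Components now {Delhi,Hanoi,Lima,Quito,Sofia,Tokyo}
MST edges: Delhi-Lima, Hanoi-Tokyo, Quito-Tokyo, Lima-Sofia, Lima-Quito; total weight 3+4+5+6+9 = 27.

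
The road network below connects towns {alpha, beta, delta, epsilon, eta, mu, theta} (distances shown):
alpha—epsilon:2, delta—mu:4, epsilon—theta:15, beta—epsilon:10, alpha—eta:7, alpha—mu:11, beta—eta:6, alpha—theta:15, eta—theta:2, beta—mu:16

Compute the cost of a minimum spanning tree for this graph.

Grow the tree from eta using Prim:
Step 1: frontier [eta—theta 2, beta—eta 6, alpha—eta 7] → take eta—theta (2); add theta.
Step 2: frontier [beta—eta 6, alpha—eta 7, alpha—theta 15, epsilon—theta 15] → take beta—eta (6); add beta.
Step 3: frontier [beta—epsilon 10, beta—mu 16, alpha—eta 7, alpha—theta 15, epsilon—theta 15] → take alpha—eta (7); add alpha.
Step 4: frontier [alpha—epsilon 2, alpha—mu 11, beta—epsilon 10, beta—mu 16, epsilon—theta 15] → take alpha—epsilon (2); add epsilon.
Step 5: frontier [alpha—mu 11, beta—mu 16] → take alpha—mu (11); add mu.
Step 6: frontier [delta—mu 4] → take delta—mu (4); add delta.
MST edges: eta—theta, beta—eta, alpha—eta, alpha—epsilon, alpha—mu, delta—mu; total weight 2+6+7+2+11+4 = 32.

32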